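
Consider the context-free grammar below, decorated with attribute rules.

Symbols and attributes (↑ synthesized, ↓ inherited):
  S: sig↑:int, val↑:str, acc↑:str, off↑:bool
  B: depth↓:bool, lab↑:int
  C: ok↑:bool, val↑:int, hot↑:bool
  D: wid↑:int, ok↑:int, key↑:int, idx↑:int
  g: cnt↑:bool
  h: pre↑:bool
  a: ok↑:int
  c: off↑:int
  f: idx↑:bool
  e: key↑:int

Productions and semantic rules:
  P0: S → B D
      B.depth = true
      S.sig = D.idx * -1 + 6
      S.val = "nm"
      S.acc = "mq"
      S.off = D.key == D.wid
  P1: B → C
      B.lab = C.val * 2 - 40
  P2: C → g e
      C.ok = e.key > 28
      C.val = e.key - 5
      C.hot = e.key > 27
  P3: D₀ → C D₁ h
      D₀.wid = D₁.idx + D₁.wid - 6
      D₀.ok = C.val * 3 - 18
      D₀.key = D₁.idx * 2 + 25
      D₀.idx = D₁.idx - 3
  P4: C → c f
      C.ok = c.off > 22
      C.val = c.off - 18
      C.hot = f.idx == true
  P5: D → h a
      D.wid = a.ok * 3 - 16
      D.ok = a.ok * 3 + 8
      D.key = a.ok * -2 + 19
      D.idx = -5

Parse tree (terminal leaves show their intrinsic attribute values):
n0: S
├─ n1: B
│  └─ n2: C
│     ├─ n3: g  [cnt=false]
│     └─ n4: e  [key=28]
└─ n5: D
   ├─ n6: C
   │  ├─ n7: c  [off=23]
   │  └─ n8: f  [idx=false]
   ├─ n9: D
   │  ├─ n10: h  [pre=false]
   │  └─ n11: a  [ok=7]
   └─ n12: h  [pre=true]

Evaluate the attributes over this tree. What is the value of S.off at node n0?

false

1. n1.depth = true  [true]
2. n3.cnt = false  [terminal]
3. n4.key = 28  [terminal]
4. n2.ok = false  [e.key > 28]
5. n2.val = 23  [e.key - 5]
6. n2.hot = true  [e.key > 27]
7. n1.lab = 6  [C.val * 2 - 40]
8. n7.off = 23  [terminal]
9. n8.idx = false  [terminal]
10. n6.ok = true  [c.off > 22]
11. n6.val = 5  [c.off - 18]
12. n6.hot = false  [f.idx == true]
13. n10.pre = false  [terminal]
14. n11.ok = 7  [terminal]
15. n9.wid = 5  [a.ok * 3 - 16]
16. n9.ok = 29  [a.ok * 3 + 8]
17. n9.key = 5  [a.ok * -2 + 19]
18. n9.idx = -5  [-5]
19. n12.pre = true  [terminal]
20. n5.wid = -6  [D₁.idx + D₁.wid - 6]
21. n5.ok = -3  [C.val * 3 - 18]
22. n5.key = 15  [D₁.idx * 2 + 25]
23. n5.idx = -8  [D₁.idx - 3]
24. n0.sig = 14  [D.idx * -1 + 6]
25. n0.val = "nm"  ["nm"]
26. n0.acc = "mq"  ["mq"]
27. n0.off = false  [D.key == D.wid]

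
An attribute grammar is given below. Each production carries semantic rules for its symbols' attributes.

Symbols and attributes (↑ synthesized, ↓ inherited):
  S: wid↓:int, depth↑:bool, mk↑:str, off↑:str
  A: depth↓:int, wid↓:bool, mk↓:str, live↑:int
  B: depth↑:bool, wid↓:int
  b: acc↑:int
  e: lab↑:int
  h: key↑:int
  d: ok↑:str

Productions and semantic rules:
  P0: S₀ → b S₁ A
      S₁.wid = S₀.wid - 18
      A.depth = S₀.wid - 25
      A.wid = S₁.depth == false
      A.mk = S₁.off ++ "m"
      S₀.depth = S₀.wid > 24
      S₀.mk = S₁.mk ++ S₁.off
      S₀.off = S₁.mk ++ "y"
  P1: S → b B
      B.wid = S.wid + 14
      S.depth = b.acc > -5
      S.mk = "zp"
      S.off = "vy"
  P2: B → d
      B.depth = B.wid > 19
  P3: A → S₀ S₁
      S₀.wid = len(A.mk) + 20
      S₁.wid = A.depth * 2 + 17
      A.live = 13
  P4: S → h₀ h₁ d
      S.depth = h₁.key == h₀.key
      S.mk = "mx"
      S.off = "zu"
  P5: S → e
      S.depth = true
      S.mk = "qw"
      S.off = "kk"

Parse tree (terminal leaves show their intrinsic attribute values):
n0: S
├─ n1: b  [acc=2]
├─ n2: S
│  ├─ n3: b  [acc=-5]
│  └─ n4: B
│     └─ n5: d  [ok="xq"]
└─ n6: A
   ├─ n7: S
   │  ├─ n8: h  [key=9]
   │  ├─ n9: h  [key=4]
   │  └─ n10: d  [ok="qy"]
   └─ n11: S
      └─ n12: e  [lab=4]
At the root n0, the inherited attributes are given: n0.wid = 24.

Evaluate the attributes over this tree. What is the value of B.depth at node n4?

true

1. n0.wid = 24  [given at root]
2. n1.acc = 2  [terminal]
3. n2.wid = 6  [S₀.wid - 18]
4. n3.acc = -5  [terminal]
5. n4.wid = 20  [S.wid + 14]
6. n5.ok = "xq"  [terminal]
7. n4.depth = true  [B.wid > 19]
8. n2.depth = false  [b.acc > -5]
9. n2.mk = "zp"  ["zp"]
10. n2.off = "vy"  ["vy"]
11. n6.depth = -1  [S₀.wid - 25]
12. n6.wid = true  [S₁.depth == false]
13. n6.mk = "vym"  [S₁.off ++ "m"]
14. n7.wid = 23  [len(A.mk) + 20]
15. n8.key = 9  [terminal]
16. n9.key = 4  [terminal]
17. n10.ok = "qy"  [terminal]
18. n7.depth = false  [h₁.key == h₀.key]
19. n7.mk = "mx"  ["mx"]
20. n7.off = "zu"  ["zu"]
21. n11.wid = 15  [A.depth * 2 + 17]
22. n12.lab = 4  [terminal]
23. n11.depth = true  [true]
24. n11.mk = "qw"  ["qw"]
25. n11.off = "kk"  ["kk"]
26. n6.live = 13  [13]
27. n0.depth = false  [S₀.wid > 24]
28. n0.mk = "zpvy"  [S₁.mk ++ S₁.off]
29. n0.off = "zpy"  [S₁.mk ++ "y"]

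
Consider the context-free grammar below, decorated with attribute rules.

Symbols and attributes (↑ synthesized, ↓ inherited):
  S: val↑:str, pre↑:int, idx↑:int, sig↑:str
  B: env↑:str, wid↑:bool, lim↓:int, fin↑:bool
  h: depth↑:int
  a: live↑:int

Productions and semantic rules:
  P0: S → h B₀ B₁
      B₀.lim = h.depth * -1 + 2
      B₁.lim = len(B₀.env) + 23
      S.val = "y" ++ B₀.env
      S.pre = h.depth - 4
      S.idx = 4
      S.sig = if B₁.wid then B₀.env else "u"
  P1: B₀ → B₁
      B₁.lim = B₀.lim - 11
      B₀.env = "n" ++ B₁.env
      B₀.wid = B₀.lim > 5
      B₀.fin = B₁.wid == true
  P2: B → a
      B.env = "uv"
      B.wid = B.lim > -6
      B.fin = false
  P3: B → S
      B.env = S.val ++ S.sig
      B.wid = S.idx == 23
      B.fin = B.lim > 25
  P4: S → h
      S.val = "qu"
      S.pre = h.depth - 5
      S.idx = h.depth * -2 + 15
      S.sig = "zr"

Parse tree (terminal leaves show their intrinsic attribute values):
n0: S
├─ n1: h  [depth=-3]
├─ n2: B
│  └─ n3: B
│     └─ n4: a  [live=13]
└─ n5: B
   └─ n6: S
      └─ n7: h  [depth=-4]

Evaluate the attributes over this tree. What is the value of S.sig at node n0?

"nuv"

1. n1.depth = -3  [terminal]
2. n2.lim = 5  [h.depth * -1 + 2]
3. n3.lim = -6  [B₀.lim - 11]
4. n4.live = 13  [terminal]
5. n3.env = "uv"  ["uv"]
6. n3.wid = false  [B.lim > -6]
7. n3.fin = false  [false]
8. n2.env = "nuv"  ["n" ++ B₁.env]
9. n2.wid = false  [B₀.lim > 5]
10. n2.fin = false  [B₁.wid == true]
11. n5.lim = 26  [len(B₀.env) + 23]
12. n7.depth = -4  [terminal]
13. n6.val = "qu"  ["qu"]
14. n6.pre = -9  [h.depth - 5]
15. n6.idx = 23  [h.depth * -2 + 15]
16. n6.sig = "zr"  ["zr"]
17. n5.env = "quzr"  [S.val ++ S.sig]
18. n5.wid = true  [S.idx == 23]
19. n5.fin = true  [B.lim > 25]
20. n0.val = "ynuv"  ["y" ++ B₀.env]
21. n0.pre = -7  [h.depth - 4]
22. n0.idx = 4  [4]
23. n0.sig = "nuv"  [if B₁.wid then B₀.env else "u"]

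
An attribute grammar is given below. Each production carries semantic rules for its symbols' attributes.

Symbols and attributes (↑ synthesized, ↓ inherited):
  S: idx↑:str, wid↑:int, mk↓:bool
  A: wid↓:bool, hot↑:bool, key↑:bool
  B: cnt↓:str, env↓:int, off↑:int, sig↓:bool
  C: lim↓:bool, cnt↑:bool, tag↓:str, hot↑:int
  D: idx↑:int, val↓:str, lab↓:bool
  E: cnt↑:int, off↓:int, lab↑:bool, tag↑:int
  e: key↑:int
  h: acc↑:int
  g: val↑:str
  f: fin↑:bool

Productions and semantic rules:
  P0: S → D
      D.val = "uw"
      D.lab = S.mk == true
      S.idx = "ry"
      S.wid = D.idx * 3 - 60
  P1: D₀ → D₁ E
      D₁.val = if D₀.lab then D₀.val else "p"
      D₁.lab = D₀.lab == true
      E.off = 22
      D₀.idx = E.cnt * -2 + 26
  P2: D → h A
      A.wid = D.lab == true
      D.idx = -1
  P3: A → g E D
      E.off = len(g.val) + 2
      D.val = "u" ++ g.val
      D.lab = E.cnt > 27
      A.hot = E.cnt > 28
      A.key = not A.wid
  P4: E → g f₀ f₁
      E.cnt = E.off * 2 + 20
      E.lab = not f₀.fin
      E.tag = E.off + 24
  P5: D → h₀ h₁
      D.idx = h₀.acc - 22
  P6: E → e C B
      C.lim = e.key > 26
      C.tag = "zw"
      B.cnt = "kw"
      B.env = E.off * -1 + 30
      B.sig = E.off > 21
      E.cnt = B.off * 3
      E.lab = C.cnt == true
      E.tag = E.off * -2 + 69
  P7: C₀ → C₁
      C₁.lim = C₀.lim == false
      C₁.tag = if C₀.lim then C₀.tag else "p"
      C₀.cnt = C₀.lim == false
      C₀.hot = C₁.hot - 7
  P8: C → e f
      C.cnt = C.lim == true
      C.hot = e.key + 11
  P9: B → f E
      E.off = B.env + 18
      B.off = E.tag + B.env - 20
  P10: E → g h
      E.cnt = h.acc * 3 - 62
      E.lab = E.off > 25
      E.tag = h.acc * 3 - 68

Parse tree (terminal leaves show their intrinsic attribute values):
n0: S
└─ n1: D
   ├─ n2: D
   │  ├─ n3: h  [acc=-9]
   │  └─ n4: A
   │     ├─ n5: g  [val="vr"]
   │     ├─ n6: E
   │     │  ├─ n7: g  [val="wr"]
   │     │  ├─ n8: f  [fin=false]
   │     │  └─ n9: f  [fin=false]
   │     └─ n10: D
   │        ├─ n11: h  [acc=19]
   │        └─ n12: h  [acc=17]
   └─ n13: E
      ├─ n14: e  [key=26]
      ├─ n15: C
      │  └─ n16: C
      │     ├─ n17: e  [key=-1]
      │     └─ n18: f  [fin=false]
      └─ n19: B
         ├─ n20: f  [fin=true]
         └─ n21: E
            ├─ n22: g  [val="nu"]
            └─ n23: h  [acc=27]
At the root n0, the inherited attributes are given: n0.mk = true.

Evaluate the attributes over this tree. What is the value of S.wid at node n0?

1. n0.mk = true  [given at root]
2. n1.val = "uw"  ["uw"]
3. n1.lab = true  [S.mk == true]
4. n2.val = "uw"  [if D₀.lab then D₀.val else "p"]
5. n2.lab = true  [D₀.lab == true]
6. n3.acc = -9  [terminal]
7. n4.wid = true  [D.lab == true]
8. n5.val = "vr"  [terminal]
9. n6.off = 4  [len(g.val) + 2]
10. n7.val = "wr"  [terminal]
11. n8.fin = false  [terminal]
12. n9.fin = false  [terminal]
13. n6.cnt = 28  [E.off * 2 + 20]
14. n6.lab = true  [not f₀.fin]
15. n6.tag = 28  [E.off + 24]
16. n10.val = "uvr"  ["u" ++ g.val]
17. n10.lab = true  [E.cnt > 27]
18. n11.acc = 19  [terminal]
19. n12.acc = 17  [terminal]
20. n10.idx = -3  [h₀.acc - 22]
21. n4.hot = false  [E.cnt > 28]
22. n4.key = false  [not A.wid]
23. n2.idx = -1  [-1]
24. n13.off = 22  [22]
25. n14.key = 26  [terminal]
26. n15.lim = false  [e.key > 26]
27. n15.tag = "zw"  ["zw"]
28. n16.lim = true  [C₀.lim == false]
29. n16.tag = "p"  [if C₀.lim then C₀.tag else "p"]
30. n17.key = -1  [terminal]
31. n18.fin = false  [terminal]
32. n16.cnt = true  [C.lim == true]
33. n16.hot = 10  [e.key + 11]
34. n15.cnt = true  [C₀.lim == false]
35. n15.hot = 3  [C₁.hot - 7]
36. n19.cnt = "kw"  ["kw"]
37. n19.env = 8  [E.off * -1 + 30]
38. n19.sig = true  [E.off > 21]
39. n20.fin = true  [terminal]
40. n21.off = 26  [B.env + 18]
41. n22.val = "nu"  [terminal]
42. n23.acc = 27  [terminal]
43. n21.cnt = 19  [h.acc * 3 - 62]
44. n21.lab = true  [E.off > 25]
45. n21.tag = 13  [h.acc * 3 - 68]
46. n19.off = 1  [E.tag + B.env - 20]
47. n13.cnt = 3  [B.off * 3]
48. n13.lab = true  [C.cnt == true]
49. n13.tag = 25  [E.off * -2 + 69]
50. n1.idx = 20  [E.cnt * -2 + 26]
51. n0.idx = "ry"  ["ry"]
52. n0.wid = 0  [D.idx * 3 - 60]

0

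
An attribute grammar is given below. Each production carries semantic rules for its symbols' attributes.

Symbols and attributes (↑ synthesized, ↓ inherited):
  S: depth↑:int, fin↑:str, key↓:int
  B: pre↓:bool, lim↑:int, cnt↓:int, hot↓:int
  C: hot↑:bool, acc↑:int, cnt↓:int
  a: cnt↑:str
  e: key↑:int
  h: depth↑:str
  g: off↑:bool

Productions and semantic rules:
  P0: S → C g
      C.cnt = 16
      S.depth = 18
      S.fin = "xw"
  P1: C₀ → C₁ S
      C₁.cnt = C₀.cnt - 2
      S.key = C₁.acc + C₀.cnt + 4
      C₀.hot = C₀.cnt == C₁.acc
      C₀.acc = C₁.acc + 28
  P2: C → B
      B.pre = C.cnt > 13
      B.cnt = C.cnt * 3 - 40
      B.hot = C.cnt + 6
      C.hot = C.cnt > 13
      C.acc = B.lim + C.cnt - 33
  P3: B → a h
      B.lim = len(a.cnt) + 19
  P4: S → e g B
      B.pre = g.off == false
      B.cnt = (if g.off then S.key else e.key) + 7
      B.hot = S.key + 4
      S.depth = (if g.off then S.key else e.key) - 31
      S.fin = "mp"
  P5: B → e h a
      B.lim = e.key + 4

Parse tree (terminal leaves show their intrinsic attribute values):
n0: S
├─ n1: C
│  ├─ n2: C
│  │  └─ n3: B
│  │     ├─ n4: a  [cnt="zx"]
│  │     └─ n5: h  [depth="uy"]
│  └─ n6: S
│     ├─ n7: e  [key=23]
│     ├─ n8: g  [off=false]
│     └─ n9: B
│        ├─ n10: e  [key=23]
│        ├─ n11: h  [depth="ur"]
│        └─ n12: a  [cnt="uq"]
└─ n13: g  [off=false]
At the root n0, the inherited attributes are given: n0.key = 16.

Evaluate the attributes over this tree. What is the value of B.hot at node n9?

26

1. n0.key = 16  [given at root]
2. n1.cnt = 16  [16]
3. n2.cnt = 14  [C₀.cnt - 2]
4. n3.pre = true  [C.cnt > 13]
5. n3.cnt = 2  [C.cnt * 3 - 40]
6. n3.hot = 20  [C.cnt + 6]
7. n4.cnt = "zx"  [terminal]
8. n5.depth = "uy"  [terminal]
9. n3.lim = 21  [len(a.cnt) + 19]
10. n2.hot = true  [C.cnt > 13]
11. n2.acc = 2  [B.lim + C.cnt - 33]
12. n6.key = 22  [C₁.acc + C₀.cnt + 4]
13. n7.key = 23  [terminal]
14. n8.off = false  [terminal]
15. n9.pre = true  [g.off == false]
16. n9.cnt = 30  [(if g.off then S.key else e.key) + 7]
17. n9.hot = 26  [S.key + 4]
18. n10.key = 23  [terminal]
19. n11.depth = "ur"  [terminal]
20. n12.cnt = "uq"  [terminal]
21. n9.lim = 27  [e.key + 4]
22. n6.depth = -8  [(if g.off then S.key else e.key) - 31]
23. n6.fin = "mp"  ["mp"]
24. n1.hot = false  [C₀.cnt == C₁.acc]
25. n1.acc = 30  [C₁.acc + 28]
26. n13.off = false  [terminal]
27. n0.depth = 18  [18]
28. n0.fin = "xw"  ["xw"]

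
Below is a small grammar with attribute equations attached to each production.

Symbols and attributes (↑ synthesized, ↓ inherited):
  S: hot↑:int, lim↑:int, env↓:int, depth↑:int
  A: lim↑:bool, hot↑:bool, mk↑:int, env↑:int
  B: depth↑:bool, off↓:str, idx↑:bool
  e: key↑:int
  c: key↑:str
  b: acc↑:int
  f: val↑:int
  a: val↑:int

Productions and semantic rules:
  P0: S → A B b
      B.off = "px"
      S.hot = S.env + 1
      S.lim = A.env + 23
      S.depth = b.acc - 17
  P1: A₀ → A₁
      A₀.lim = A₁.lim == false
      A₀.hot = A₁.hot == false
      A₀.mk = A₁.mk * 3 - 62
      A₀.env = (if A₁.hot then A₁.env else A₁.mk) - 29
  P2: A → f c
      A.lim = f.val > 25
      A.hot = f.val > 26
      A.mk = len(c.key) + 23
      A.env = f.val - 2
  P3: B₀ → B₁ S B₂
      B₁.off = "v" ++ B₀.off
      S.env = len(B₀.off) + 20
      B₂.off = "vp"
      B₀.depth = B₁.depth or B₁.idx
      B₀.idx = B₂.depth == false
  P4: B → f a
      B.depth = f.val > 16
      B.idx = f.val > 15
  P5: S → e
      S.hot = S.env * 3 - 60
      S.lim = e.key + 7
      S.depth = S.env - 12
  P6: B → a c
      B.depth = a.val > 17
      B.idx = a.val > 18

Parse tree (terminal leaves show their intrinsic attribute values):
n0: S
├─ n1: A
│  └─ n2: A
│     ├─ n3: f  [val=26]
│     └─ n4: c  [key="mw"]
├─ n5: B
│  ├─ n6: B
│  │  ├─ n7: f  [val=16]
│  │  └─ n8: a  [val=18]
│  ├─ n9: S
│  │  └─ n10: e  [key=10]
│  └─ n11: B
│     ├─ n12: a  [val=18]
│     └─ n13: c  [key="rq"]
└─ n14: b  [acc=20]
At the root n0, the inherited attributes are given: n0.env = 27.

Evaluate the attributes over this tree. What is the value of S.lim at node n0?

19

1. n0.env = 27  [given at root]
2. n3.val = 26  [terminal]
3. n4.key = "mw"  [terminal]
4. n2.lim = true  [f.val > 25]
5. n2.hot = false  [f.val > 26]
6. n2.mk = 25  [len(c.key) + 23]
7. n2.env = 24  [f.val - 2]
8. n1.lim = false  [A₁.lim == false]
9. n1.hot = true  [A₁.hot == false]
10. n1.mk = 13  [A₁.mk * 3 - 62]
11. n1.env = -4  [(if A₁.hot then A₁.env else A₁.mk) - 29]
12. n5.off = "px"  ["px"]
13. n6.off = "vpx"  ["v" ++ B₀.off]
14. n7.val = 16  [terminal]
15. n8.val = 18  [terminal]
16. n6.depth = false  [f.val > 16]
17. n6.idx = true  [f.val > 15]
18. n9.env = 22  [len(B₀.off) + 20]
19. n10.key = 10  [terminal]
20. n9.hot = 6  [S.env * 3 - 60]
21. n9.lim = 17  [e.key + 7]
22. n9.depth = 10  [S.env - 12]
23. n11.off = "vp"  ["vp"]
24. n12.val = 18  [terminal]
25. n13.key = "rq"  [terminal]
26. n11.depth = true  [a.val > 17]
27. n11.idx = false  [a.val > 18]
28. n5.depth = true  [B₁.depth or B₁.idx]
29. n5.idx = false  [B₂.depth == false]
30. n14.acc = 20  [terminal]
31. n0.hot = 28  [S.env + 1]
32. n0.lim = 19  [A.env + 23]
33. n0.depth = 3  [b.acc - 17]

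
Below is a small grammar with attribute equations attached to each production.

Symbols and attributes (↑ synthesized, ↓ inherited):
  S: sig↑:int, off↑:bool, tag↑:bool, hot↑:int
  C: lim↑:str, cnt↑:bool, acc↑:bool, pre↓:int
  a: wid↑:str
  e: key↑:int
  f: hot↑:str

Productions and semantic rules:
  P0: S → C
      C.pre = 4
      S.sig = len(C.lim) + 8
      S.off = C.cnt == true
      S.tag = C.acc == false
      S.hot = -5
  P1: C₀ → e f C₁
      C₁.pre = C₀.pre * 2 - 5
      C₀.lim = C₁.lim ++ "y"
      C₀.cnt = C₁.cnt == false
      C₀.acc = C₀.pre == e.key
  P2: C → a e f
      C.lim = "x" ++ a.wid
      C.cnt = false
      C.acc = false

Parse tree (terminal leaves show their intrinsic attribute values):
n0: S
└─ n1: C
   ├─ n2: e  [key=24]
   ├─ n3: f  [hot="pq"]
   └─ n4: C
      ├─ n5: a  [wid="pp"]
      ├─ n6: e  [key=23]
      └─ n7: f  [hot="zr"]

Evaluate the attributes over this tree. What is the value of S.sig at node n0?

12

1. n1.pre = 4  [4]
2. n2.key = 24  [terminal]
3. n3.hot = "pq"  [terminal]
4. n4.pre = 3  [C₀.pre * 2 - 5]
5. n5.wid = "pp"  [terminal]
6. n6.key = 23  [terminal]
7. n7.hot = "zr"  [terminal]
8. n4.lim = "xpp"  ["x" ++ a.wid]
9. n4.cnt = false  [false]
10. n4.acc = false  [false]
11. n1.lim = "xppy"  [C₁.lim ++ "y"]
12. n1.cnt = true  [C₁.cnt == false]
13. n1.acc = false  [C₀.pre == e.key]
14. n0.sig = 12  [len(C.lim) + 8]
15. n0.off = true  [C.cnt == true]
16. n0.tag = true  [C.acc == false]
17. n0.hot = -5  [-5]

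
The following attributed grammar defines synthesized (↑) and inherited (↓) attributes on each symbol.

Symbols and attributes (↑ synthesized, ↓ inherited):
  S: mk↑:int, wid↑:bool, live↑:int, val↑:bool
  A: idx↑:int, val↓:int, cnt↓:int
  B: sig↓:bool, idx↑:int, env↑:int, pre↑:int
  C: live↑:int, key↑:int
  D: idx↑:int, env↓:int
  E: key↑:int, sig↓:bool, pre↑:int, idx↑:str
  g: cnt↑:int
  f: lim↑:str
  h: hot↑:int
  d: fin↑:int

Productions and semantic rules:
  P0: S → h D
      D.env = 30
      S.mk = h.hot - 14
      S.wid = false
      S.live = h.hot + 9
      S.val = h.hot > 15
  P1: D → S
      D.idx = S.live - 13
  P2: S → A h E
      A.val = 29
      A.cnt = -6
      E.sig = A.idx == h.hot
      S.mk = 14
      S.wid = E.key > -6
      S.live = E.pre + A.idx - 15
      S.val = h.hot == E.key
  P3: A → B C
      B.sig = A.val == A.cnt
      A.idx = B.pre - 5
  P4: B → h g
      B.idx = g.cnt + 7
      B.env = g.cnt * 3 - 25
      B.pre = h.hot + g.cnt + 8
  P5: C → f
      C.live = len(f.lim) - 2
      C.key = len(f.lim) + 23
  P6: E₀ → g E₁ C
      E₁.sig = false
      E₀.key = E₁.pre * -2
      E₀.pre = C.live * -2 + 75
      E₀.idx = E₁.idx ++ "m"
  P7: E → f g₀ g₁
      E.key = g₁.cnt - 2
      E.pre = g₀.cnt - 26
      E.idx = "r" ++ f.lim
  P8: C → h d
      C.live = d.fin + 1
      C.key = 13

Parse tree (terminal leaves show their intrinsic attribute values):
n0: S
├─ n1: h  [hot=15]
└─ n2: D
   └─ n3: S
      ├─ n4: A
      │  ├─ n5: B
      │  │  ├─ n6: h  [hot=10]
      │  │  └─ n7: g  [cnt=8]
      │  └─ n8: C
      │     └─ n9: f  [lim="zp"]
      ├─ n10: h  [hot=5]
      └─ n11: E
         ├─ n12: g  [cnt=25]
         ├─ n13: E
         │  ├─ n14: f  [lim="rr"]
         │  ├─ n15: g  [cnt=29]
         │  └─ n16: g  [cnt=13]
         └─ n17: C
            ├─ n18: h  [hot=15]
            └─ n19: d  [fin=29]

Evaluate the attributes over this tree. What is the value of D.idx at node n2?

8

1. n1.hot = 15  [terminal]
2. n2.env = 30  [30]
3. n4.val = 29  [29]
4. n4.cnt = -6  [-6]
5. n5.sig = false  [A.val == A.cnt]
6. n6.hot = 10  [terminal]
7. n7.cnt = 8  [terminal]
8. n5.idx = 15  [g.cnt + 7]
9. n5.env = -1  [g.cnt * 3 - 25]
10. n5.pre = 26  [h.hot + g.cnt + 8]
11. n9.lim = "zp"  [terminal]
12. n8.live = 0  [len(f.lim) - 2]
13. n8.key = 25  [len(f.lim) + 23]
14. n4.idx = 21  [B.pre - 5]
15. n10.hot = 5  [terminal]
16. n11.sig = false  [A.idx == h.hot]
17. n12.cnt = 25  [terminal]
18. n13.sig = false  [false]
19. n14.lim = "rr"  [terminal]
20. n15.cnt = 29  [terminal]
21. n16.cnt = 13  [terminal]
22. n13.key = 11  [g₁.cnt - 2]
23. n13.pre = 3  [g₀.cnt - 26]
24. n13.idx = "rrr"  ["r" ++ f.lim]
25. n18.hot = 15  [terminal]
26. n19.fin = 29  [terminal]
27. n17.live = 30  [d.fin + 1]
28. n17.key = 13  [13]
29. n11.key = -6  [E₁.pre * -2]
30. n11.pre = 15  [C.live * -2 + 75]
31. n11.idx = "rrrm"  [E₁.idx ++ "m"]
32. n3.mk = 14  [14]
33. n3.wid = false  [E.key > -6]
34. n3.live = 21  [E.pre + A.idx - 15]
35. n3.val = false  [h.hot == E.key]
36. n2.idx = 8  [S.live - 13]
37. n0.mk = 1  [h.hot - 14]
38. n0.wid = false  [false]
39. n0.live = 24  [h.hot + 9]
40. n0.val = false  [h.hot > 15]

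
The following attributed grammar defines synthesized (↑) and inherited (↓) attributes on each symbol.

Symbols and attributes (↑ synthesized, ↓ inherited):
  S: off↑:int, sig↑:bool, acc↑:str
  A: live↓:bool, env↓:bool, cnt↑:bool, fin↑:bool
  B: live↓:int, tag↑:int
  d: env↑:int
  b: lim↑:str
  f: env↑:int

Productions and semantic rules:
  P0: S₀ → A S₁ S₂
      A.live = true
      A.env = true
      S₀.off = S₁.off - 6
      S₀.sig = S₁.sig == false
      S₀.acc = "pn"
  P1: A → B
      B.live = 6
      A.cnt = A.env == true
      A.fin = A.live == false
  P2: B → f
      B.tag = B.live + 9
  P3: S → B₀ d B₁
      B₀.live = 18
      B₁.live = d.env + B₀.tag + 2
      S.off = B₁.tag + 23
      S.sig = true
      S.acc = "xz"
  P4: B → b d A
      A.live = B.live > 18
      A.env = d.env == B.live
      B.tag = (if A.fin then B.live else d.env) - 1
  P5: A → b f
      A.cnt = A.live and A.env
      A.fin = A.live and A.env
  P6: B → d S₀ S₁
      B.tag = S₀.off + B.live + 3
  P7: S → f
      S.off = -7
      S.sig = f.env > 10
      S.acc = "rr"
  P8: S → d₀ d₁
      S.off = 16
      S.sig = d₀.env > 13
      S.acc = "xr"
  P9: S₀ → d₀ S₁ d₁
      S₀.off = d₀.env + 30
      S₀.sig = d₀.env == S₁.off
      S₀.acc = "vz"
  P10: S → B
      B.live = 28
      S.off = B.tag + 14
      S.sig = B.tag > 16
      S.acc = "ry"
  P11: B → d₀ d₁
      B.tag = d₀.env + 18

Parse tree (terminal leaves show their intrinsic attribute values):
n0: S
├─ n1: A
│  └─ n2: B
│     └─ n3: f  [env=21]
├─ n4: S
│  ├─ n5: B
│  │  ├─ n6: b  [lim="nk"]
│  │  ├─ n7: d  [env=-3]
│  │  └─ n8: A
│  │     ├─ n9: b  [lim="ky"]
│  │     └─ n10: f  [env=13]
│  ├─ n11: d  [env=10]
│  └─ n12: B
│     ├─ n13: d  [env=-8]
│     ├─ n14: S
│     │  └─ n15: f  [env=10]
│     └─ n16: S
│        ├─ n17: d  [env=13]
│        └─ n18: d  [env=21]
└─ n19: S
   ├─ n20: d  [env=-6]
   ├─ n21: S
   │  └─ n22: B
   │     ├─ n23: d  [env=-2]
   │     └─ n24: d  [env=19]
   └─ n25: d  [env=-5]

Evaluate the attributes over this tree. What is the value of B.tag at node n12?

1. n1.live = true  [true]
2. n1.env = true  [true]
3. n2.live = 6  [6]
4. n3.env = 21  [terminal]
5. n2.tag = 15  [B.live + 9]
6. n1.cnt = true  [A.env == true]
7. n1.fin = false  [A.live == false]
8. n5.live = 18  [18]
9. n6.lim = "nk"  [terminal]
10. n7.env = -3  [terminal]
11. n8.live = false  [B.live > 18]
12. n8.env = false  [d.env == B.live]
13. n9.lim = "ky"  [terminal]
14. n10.env = 13  [terminal]
15. n8.cnt = false  [A.live and A.env]
16. n8.fin = false  [A.live and A.env]
17. n5.tag = -4  [(if A.fin then B.live else d.env) - 1]
18. n11.env = 10  [terminal]
19. n12.live = 8  [d.env + B₀.tag + 2]
20. n13.env = -8  [terminal]
21. n15.env = 10  [terminal]
22. n14.off = -7  [-7]
23. n14.sig = false  [f.env > 10]
24. n14.acc = "rr"  ["rr"]
25. n17.env = 13  [terminal]
26. n18.env = 21  [terminal]
27. n16.off = 16  [16]
28. n16.sig = false  [d₀.env > 13]
29. n16.acc = "xr"  ["xr"]
30. n12.tag = 4  [S₀.off + B.live + 3]
31. n4.off = 27  [B₁.tag + 23]
32. n4.sig = true  [true]
33. n4.acc = "xz"  ["xz"]
34. n20.env = -6  [terminal]
35. n22.live = 28  [28]
36. n23.env = -2  [terminal]
37. n24.env = 19  [terminal]
38. n22.tag = 16  [d₀.env + 18]
39. n21.off = 30  [B.tag + 14]
40. n21.sig = false  [B.tag > 16]
41. n21.acc = "ry"  ["ry"]
42. n25.env = -5  [terminal]
43. n19.off = 24  [d₀.env + 30]
44. n19.sig = false  [d₀.env == S₁.off]
45. n19.acc = "vz"  ["vz"]
46. n0.off = 21  [S₁.off - 6]
47. n0.sig = false  [S₁.sig == false]
48. n0.acc = "pn"  ["pn"]

4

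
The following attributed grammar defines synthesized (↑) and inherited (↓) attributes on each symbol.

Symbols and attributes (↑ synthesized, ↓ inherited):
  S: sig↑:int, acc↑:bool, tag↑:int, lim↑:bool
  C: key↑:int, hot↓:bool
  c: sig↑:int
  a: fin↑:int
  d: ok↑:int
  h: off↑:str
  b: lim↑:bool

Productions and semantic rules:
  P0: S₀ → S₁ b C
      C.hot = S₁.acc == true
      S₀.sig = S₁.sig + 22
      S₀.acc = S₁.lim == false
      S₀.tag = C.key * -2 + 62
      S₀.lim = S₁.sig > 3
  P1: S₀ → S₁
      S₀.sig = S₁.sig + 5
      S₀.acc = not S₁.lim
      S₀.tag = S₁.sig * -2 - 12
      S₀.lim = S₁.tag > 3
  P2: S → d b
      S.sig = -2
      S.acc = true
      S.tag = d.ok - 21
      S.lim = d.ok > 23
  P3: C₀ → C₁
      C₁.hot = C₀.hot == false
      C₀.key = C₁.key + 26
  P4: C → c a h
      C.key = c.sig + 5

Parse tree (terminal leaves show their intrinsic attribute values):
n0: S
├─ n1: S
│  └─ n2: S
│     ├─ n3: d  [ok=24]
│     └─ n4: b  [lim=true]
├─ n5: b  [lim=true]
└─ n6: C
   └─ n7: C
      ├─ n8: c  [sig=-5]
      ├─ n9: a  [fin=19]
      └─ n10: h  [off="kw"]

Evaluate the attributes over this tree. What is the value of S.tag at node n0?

10

1. n3.ok = 24  [terminal]
2. n4.lim = true  [terminal]
3. n2.sig = -2  [-2]
4. n2.acc = true  [true]
5. n2.tag = 3  [d.ok - 21]
6. n2.lim = true  [d.ok > 23]
7. n1.sig = 3  [S₁.sig + 5]
8. n1.acc = false  [not S₁.lim]
9. n1.tag = -8  [S₁.sig * -2 - 12]
10. n1.lim = false  [S₁.tag > 3]
11. n5.lim = true  [terminal]
12. n6.hot = false  [S₁.acc == true]
13. n7.hot = true  [C₀.hot == false]
14. n8.sig = -5  [terminal]
15. n9.fin = 19  [terminal]
16. n10.off = "kw"  [terminal]
17. n7.key = 0  [c.sig + 5]
18. n6.key = 26  [C₁.key + 26]
19. n0.sig = 25  [S₁.sig + 22]
20. n0.acc = true  [S₁.lim == false]
21. n0.tag = 10  [C.key * -2 + 62]
22. n0.lim = false  [S₁.sig > 3]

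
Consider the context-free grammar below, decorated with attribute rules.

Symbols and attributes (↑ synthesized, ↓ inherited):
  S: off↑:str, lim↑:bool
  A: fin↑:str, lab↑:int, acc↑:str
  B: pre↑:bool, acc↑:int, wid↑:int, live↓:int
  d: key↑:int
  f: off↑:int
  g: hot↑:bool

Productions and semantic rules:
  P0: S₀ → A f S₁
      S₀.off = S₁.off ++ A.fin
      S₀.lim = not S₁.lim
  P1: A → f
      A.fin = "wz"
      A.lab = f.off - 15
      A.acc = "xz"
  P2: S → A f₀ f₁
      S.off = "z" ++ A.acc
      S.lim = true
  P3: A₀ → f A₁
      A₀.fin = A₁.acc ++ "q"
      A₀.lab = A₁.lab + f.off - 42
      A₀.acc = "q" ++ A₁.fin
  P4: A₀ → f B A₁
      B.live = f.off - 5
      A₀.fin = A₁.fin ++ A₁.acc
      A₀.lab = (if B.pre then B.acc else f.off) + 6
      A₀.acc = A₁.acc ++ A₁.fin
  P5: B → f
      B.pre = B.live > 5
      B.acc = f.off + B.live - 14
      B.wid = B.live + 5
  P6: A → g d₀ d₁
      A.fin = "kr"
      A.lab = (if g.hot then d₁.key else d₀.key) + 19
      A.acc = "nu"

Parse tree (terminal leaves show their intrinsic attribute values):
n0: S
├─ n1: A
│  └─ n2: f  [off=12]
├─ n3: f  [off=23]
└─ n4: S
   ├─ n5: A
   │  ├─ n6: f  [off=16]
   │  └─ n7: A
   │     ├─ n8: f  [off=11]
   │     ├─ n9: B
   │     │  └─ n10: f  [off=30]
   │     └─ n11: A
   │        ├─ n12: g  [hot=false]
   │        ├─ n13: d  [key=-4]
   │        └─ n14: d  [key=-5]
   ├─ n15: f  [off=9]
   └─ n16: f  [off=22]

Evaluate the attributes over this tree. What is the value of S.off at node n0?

1. n2.off = 12  [terminal]
2. n1.fin = "wz"  ["wz"]
3. n1.lab = -3  [f.off - 15]
4. n1.acc = "xz"  ["xz"]
5. n3.off = 23  [terminal]
6. n6.off = 16  [terminal]
7. n8.off = 11  [terminal]
8. n9.live = 6  [f.off - 5]
9. n10.off = 30  [terminal]
10. n9.pre = true  [B.live > 5]
11. n9.acc = 22  [f.off + B.live - 14]
12. n9.wid = 11  [B.live + 5]
13. n12.hot = false  [terminal]
14. n13.key = -4  [terminal]
15. n14.key = -5  [terminal]
16. n11.fin = "kr"  ["kr"]
17. n11.lab = 15  [(if g.hot then d₁.key else d₀.key) + 19]
18. n11.acc = "nu"  ["nu"]
19. n7.fin = "krnu"  [A₁.fin ++ A₁.acc]
20. n7.lab = 28  [(if B.pre then B.acc else f.off) + 6]
21. n7.acc = "nukr"  [A₁.acc ++ A₁.fin]
22. n5.fin = "nukrq"  [A₁.acc ++ "q"]
23. n5.lab = 2  [A₁.lab + f.off - 42]
24. n5.acc = "qkrnu"  ["q" ++ A₁.fin]
25. n15.off = 9  [terminal]
26. n16.off = 22  [terminal]
27. n4.off = "zqkrnu"  ["z" ++ A.acc]
28. n4.lim = true  [true]
29. n0.off = "zqkrnuwz"  [S₁.off ++ A.fin]
30. n0.lim = false  [not S₁.lim]

"zqkrnuwz"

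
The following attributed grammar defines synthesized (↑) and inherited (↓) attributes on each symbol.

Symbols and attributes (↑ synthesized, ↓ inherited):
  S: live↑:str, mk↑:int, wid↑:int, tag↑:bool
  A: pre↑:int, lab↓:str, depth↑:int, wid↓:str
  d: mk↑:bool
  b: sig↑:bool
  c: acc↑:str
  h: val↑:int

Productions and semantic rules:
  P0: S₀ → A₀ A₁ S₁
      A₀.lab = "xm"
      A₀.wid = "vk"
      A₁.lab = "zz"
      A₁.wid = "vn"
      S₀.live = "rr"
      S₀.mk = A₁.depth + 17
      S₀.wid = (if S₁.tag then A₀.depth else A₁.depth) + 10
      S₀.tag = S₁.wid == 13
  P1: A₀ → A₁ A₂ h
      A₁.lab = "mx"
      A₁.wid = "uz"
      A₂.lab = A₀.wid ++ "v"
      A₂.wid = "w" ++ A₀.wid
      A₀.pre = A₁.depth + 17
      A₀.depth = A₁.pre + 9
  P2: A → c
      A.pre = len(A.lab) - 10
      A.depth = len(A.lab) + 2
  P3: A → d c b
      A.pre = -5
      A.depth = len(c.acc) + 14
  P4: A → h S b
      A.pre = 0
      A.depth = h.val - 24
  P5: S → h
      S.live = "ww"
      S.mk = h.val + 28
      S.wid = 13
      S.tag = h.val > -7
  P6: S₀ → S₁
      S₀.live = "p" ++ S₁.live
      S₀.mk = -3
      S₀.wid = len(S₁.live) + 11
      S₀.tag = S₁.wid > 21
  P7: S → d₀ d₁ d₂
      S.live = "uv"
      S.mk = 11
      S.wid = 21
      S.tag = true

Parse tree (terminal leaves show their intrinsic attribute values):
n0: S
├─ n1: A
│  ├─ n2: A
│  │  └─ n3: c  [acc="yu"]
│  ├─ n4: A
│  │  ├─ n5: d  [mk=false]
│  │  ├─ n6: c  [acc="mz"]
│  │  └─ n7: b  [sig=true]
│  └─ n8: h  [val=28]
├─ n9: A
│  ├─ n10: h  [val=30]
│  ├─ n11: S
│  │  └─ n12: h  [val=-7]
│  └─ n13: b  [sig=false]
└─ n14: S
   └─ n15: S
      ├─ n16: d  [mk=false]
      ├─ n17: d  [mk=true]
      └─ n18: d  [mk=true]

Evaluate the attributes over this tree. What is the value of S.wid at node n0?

16

1. n1.lab = "xm"  ["xm"]
2. n1.wid = "vk"  ["vk"]
3. n2.lab = "mx"  ["mx"]
4. n2.wid = "uz"  ["uz"]
5. n3.acc = "yu"  [terminal]
6. n2.pre = -8  [len(A.lab) - 10]
7. n2.depth = 4  [len(A.lab) + 2]
8. n4.lab = "vkv"  [A₀.wid ++ "v"]
9. n4.wid = "wvk"  ["w" ++ A₀.wid]
10. n5.mk = false  [terminal]
11. n6.acc = "mz"  [terminal]
12. n7.sig = true  [terminal]
13. n4.pre = -5  [-5]
14. n4.depth = 16  [len(c.acc) + 14]
15. n8.val = 28  [terminal]
16. n1.pre = 21  [A₁.depth + 17]
17. n1.depth = 1  [A₁.pre + 9]
18. n9.lab = "zz"  ["zz"]
19. n9.wid = "vn"  ["vn"]
20. n10.val = 30  [terminal]
21. n12.val = -7  [terminal]
22. n11.live = "ww"  ["ww"]
23. n11.mk = 21  [h.val + 28]
24. n11.wid = 13  [13]
25. n11.tag = false  [h.val > -7]
26. n13.sig = false  [terminal]
27. n9.pre = 0  [0]
28. n9.depth = 6  [h.val - 24]
29. n16.mk = false  [terminal]
30. n17.mk = true  [terminal]
31. n18.mk = true  [terminal]
32. n15.live = "uv"  ["uv"]
33. n15.mk = 11  [11]
34. n15.wid = 21  [21]
35. n15.tag = true  [true]
36. n14.live = "puv"  ["p" ++ S₁.live]
37. n14.mk = -3  [-3]
38. n14.wid = 13  [len(S₁.live) + 11]
39. n14.tag = false  [S₁.wid > 21]
40. n0.live = "rr"  ["rr"]
41. n0.mk = 23  [A₁.depth + 17]
42. n0.wid = 16  [(if S₁.tag then A₀.depth else A₁.depth) + 10]
43. n0.tag = true  [S₁.wid == 13]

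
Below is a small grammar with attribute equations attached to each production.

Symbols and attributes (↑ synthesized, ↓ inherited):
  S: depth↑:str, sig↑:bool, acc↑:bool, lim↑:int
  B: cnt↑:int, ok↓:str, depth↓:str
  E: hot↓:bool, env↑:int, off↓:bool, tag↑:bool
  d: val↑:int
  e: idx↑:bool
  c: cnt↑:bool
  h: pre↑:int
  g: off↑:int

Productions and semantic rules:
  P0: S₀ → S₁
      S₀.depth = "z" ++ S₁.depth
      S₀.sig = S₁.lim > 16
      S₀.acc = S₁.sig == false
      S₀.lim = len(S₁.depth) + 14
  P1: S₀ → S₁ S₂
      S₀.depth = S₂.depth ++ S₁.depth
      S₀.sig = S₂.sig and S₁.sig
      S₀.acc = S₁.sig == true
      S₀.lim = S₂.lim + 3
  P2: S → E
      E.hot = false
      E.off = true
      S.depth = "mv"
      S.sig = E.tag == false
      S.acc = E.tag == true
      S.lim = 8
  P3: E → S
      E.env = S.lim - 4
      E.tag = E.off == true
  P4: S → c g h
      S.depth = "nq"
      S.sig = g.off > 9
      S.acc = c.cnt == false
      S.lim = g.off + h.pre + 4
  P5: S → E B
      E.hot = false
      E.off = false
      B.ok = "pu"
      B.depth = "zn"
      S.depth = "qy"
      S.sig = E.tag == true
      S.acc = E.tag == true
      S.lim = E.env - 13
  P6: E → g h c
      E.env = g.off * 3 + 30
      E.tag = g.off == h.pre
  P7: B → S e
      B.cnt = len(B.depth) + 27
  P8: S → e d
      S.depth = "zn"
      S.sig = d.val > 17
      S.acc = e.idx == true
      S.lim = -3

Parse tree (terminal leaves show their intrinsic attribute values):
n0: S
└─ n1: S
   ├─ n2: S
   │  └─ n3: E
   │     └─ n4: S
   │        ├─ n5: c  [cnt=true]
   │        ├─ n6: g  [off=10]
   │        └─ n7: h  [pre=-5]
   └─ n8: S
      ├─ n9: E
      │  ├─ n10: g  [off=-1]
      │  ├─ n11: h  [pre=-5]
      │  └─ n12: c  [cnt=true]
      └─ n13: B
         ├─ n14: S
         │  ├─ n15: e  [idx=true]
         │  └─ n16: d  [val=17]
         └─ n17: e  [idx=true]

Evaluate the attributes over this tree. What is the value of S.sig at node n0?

1. n3.hot = false  [false]
2. n3.off = true  [true]
3. n5.cnt = true  [terminal]
4. n6.off = 10  [terminal]
5. n7.pre = -5  [terminal]
6. n4.depth = "nq"  ["nq"]
7. n4.sig = true  [g.off > 9]
8. n4.acc = false  [c.cnt == false]
9. n4.lim = 9  [g.off + h.pre + 4]
10. n3.env = 5  [S.lim - 4]
11. n3.tag = true  [E.off == true]
12. n2.depth = "mv"  ["mv"]
13. n2.sig = false  [E.tag == false]
14. n2.acc = true  [E.tag == true]
15. n2.lim = 8  [8]
16. n9.hot = false  [false]
17. n9.off = false  [false]
18. n10.off = -1  [terminal]
19. n11.pre = -5  [terminal]
20. n12.cnt = true  [terminal]
21. n9.env = 27  [g.off * 3 + 30]
22. n9.tag = false  [g.off == h.pre]
23. n13.ok = "pu"  ["pu"]
24. n13.depth = "zn"  ["zn"]
25. n15.idx = true  [terminal]
26. n16.val = 17  [terminal]
27. n14.depth = "zn"  ["zn"]
28. n14.sig = false  [d.val > 17]
29. n14.acc = true  [e.idx == true]
30. n14.lim = -3  [-3]
31. n17.idx = true  [terminal]
32. n13.cnt = 29  [len(B.depth) + 27]
33. n8.depth = "qy"  ["qy"]
34. n8.sig = false  [E.tag == true]
35. n8.acc = false  [E.tag == true]
36. n8.lim = 14  [E.env - 13]
37. n1.depth = "qymv"  [S₂.depth ++ S₁.depth]
38. n1.sig = false  [S₂.sig and S₁.sig]
39. n1.acc = false  [S₁.sig == true]
40. n1.lim = 17  [S₂.lim + 3]
41. n0.depth = "zqymv"  ["z" ++ S₁.depth]
42. n0.sig = true  [S₁.lim > 16]
43. n0.acc = true  [S₁.sig == false]
44. n0.lim = 18  [len(S₁.depth) + 14]

true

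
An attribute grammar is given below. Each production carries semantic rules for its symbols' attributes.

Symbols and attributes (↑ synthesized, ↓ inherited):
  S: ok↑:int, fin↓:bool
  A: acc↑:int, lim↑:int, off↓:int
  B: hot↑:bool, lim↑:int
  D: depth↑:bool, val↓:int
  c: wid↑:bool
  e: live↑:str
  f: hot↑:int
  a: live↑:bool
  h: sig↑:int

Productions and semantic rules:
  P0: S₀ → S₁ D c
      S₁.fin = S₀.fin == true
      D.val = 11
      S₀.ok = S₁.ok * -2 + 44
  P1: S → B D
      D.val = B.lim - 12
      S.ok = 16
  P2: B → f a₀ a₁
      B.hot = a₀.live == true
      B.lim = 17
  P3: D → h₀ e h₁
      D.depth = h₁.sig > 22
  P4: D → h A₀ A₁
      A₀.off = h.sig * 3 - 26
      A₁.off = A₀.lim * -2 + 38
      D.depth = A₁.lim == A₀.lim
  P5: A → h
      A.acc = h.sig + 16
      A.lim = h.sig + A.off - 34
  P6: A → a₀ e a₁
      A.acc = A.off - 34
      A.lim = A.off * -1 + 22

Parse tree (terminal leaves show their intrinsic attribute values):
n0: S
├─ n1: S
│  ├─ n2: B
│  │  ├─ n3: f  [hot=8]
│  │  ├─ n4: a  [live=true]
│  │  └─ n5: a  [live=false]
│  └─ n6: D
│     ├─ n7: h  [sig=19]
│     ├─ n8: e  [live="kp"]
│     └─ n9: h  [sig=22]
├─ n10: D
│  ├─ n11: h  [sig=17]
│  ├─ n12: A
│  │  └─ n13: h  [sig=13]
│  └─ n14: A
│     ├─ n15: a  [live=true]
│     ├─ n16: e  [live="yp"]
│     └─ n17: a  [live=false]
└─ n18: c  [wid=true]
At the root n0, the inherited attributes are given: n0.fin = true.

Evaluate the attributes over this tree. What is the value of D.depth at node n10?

false

1. n0.fin = true  [given at root]
2. n1.fin = true  [S₀.fin == true]
3. n3.hot = 8  [terminal]
4. n4.live = true  [terminal]
5. n5.live = false  [terminal]
6. n2.hot = true  [a₀.live == true]
7. n2.lim = 17  [17]
8. n6.val = 5  [B.lim - 12]
9. n7.sig = 19  [terminal]
10. n8.live = "kp"  [terminal]
11. n9.sig = 22  [terminal]
12. n6.depth = false  [h₁.sig > 22]
13. n1.ok = 16  [16]
14. n10.val = 11  [11]
15. n11.sig = 17  [terminal]
16. n12.off = 25  [h.sig * 3 - 26]
17. n13.sig = 13  [terminal]
18. n12.acc = 29  [h.sig + 16]
19. n12.lim = 4  [h.sig + A.off - 34]
20. n14.off = 30  [A₀.lim * -2 + 38]
21. n15.live = true  [terminal]
22. n16.live = "yp"  [terminal]
23. n17.live = false  [terminal]
24. n14.acc = -4  [A.off - 34]
25. n14.lim = -8  [A.off * -1 + 22]
26. n10.depth = false  [A₁.lim == A₀.lim]
27. n18.wid = true  [terminal]
28. n0.ok = 12  [S₁.ok * -2 + 44]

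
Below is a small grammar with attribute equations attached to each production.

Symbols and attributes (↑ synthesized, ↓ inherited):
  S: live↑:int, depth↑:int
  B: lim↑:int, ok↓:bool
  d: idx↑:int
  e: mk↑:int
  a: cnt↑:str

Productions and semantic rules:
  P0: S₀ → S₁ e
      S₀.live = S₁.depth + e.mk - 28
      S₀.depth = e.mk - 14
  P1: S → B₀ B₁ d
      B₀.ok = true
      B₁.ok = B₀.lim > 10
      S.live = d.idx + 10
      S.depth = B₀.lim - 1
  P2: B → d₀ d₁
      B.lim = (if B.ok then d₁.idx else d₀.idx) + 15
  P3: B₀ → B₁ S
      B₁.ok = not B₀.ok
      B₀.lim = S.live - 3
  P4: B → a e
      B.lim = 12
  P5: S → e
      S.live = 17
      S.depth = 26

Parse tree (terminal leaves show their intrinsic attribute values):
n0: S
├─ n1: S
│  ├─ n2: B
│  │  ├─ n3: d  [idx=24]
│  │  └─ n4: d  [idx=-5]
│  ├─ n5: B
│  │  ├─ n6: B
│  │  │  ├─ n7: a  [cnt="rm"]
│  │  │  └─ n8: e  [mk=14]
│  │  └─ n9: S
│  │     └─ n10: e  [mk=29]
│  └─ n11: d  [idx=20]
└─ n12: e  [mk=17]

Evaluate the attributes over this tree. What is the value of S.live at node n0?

1. n2.ok = true  [true]
2. n3.idx = 24  [terminal]
3. n4.idx = -5  [terminal]
4. n2.lim = 10  [(if B.ok then d₁.idx else d₀.idx) + 15]
5. n5.ok = false  [B₀.lim > 10]
6. n6.ok = true  [not B₀.ok]
7. n7.cnt = "rm"  [terminal]
8. n8.mk = 14  [terminal]
9. n6.lim = 12  [12]
10. n10.mk = 29  [terminal]
11. n9.live = 17  [17]
12. n9.depth = 26  [26]
13. n5.lim = 14  [S.live - 3]
14. n11.idx = 20  [terminal]
15. n1.live = 30  [d.idx + 10]
16. n1.depth = 9  [B₀.lim - 1]
17. n12.mk = 17  [terminal]
18. n0.live = -2  [S₁.depth + e.mk - 28]
19. n0.depth = 3  [e.mk - 14]

-2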